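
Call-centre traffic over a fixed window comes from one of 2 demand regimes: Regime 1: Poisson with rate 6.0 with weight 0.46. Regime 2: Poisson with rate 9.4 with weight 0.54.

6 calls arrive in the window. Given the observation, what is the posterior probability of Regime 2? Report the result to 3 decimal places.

Apply Bayes' rule: the posterior for each component is proportional to its prior times its likelihood at x.
Component likelihoods at x = 6 calls:
  L_1 = 0.160623
  L_2 = 0.0792623
Multiply by the mixture weights:
  P(Z=1)·L_1 = 0.46 × 0.160623 = 0.0738866
  P(Z=2)·L_2 = 0.54 × 0.0792623 = 0.0428016
Sum: 0.0738866 + 0.0428016 = 0.116688
P(Regime 2 | data) = 0.0428016 / 0.116688 ≈ 0.367

0.367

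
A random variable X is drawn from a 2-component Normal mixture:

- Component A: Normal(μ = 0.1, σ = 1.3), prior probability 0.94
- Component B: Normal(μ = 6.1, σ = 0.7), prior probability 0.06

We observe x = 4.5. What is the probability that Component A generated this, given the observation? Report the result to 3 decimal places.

0.272

P(component k | x) = w_k·f_k(x) / marginal(x), where marginal(x) = Σ_j w_j·f_j(x).
Component likelihoods at x = 4.5:
  L_A = (1/(1.3·√(2π)))·exp(−(4.5−0.1)²/(2·1.3²)) = 0.306879·exp(-5.72781) = 0.000998643
  L_B = (1/(0.7·√(2π)))·exp(−(4.5−6.1)²/(2·0.7²)) = 0.569918·exp(-2.61224) = 0.0418147
Multiply by the mixture weights:
  w_A·L_A = 0.94 × 0.000998643 = 0.000938724
  w_B·L_B = 0.06 × 0.0418147 = 0.00250888
Sum: 0.000938724 + 0.00250888 = 0.0034476
P(Component A | 4.5) = 0.000938724 / 0.0034476 ≈ 0.272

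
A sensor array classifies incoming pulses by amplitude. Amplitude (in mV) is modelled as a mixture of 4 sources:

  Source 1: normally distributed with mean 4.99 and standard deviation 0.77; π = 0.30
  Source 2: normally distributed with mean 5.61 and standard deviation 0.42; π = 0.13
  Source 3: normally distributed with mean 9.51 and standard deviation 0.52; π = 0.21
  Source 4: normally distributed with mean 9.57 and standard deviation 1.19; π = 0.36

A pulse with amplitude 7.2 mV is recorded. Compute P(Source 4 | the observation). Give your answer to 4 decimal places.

0.8632

Apply Bayes' rule: the posterior for each component is proportional to its prior times its likelihood at x.
Component likelihoods at x = 7.2 mV:
  p_1 = 0.00842631
  p_2 = 0.000733814
  p_3 = 3.97834e-05
  p_4 = 0.0461379
Weight by the priors:
  P(Z=1)·p_1 = 0.30 × 0.00842631 = 0.00252789
  P(Z=2)·p_2 = 0.13 × 0.000733814 = 9.53959e-05
  P(Z=3)·p_3 = 0.21 × 3.97834e-05 = 8.35451e-06
  P(Z=4)·p_4 = 0.36 × 0.0461379 = 0.0166096
Marginal: 0.00252789 + 9.53959e-05 + 8.35451e-06 + 0.0166096 = 0.0192413
P(Source 4 | data) ≈ 0.8632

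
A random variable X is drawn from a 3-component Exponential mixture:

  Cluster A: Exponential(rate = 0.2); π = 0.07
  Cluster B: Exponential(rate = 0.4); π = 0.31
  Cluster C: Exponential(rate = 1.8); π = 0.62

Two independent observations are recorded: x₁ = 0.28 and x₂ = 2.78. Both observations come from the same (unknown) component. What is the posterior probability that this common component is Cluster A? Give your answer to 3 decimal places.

Apply Bayes' rule: the posterior for each component is proportional to its prior times its likelihood at x.
Since both observations come from the same component, the likelihood for component k is f_k(x₁)·f_k(x₂).
  L_A = [0.189108] × [0.1147] = 0.0216906
  L_B = [0.357618] × [0.13156] = 0.0470483
  L_C = [1.0874] × [0.0120799] = 0.0131356
Multiply by the mixture weights:
  P(Z=A)·L_A = 0.07 × 0.0216906 = 0.00151834
  P(Z=B)·L_B = 0.31 × 0.0470483 = 0.014585
  P(Z=C)·L_C = 0.62 × 0.0131356 = 0.00814409
Sum: 0.00151834 + 0.014585 + 0.00814409 = 0.0242474
So the posterior for Cluster A is 0.00151834 / 0.0242474 ≈ 0.063.

0.063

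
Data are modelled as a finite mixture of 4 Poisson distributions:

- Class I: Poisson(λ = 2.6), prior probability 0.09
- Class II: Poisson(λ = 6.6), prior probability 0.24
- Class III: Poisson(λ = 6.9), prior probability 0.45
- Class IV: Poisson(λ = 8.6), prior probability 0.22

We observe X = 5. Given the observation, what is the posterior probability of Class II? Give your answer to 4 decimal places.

Apply Bayes' rule: the posterior for each component is proportional to its prior times its likelihood at x.
Poisson probabilities:
  p_I = e^(−2.6)·2.6^5/5! = 0.0735394
  p_II = e^(−6.6)·6.6^5/5! = 0.141969
  p_III = e^(−6.9)·6.9^5/5! = 0.131351
  p_IV = e^(−8.6)·8.6^5/5! = 0.0721736
Prior × likelihood for each component:
  π_I·p_I = 0.09 × 0.0735394 = 0.00661854
  π_II·p_II = 0.24 × 0.141969 = 0.0340727
  π_III·p_III = 0.45 × 0.131351 = 0.0591078
  π_IV·p_IV = 0.22 × 0.0721736 = 0.0158782
Normaliser: 0.00661854 + 0.0340727 + 0.0591078 + 0.0158782 = 0.115677
P(Class II | data) = 0.0340727 / 0.115677 ≈ 0.2945

0.2945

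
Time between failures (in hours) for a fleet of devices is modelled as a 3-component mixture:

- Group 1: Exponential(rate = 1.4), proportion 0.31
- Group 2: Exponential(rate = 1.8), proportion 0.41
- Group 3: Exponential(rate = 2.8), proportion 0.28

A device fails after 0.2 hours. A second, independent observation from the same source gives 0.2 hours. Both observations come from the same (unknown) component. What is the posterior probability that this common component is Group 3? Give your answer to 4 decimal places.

0.4189

Posterior ∝ prior × likelihood, so P(k | x) ∝ π_k f_k(x); normalise over all components.
Since both observations come from the same component, the likelihood for component k is f_k(x₁)·f_k(x₂).
  p_1 = [1.0581] × [1.0581] = 1.11957
  p_2 = [1.25582] × [1.25582] = 1.57708
  p_3 = [1.59939] × [1.59939] = 2.55803
Multiply by the mixture weights:
  π_1·p_1 = 0.31 × 1.11957 = 0.347067
  π_2·p_2 = 0.41 × 1.57708 = 0.646602
  π_3·p_3 = 0.28 × 2.55803 = 0.716249
Evidence: 0.347067 + 0.646602 + 0.716249 = 1.70992
So the posterior for Group 3 is 0.716249 / 1.70992 ≈ 0.4189.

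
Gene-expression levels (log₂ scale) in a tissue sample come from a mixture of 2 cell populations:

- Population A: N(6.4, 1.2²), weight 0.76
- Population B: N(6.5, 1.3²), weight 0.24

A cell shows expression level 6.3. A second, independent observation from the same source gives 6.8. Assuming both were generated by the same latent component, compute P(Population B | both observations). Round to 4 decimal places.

Apply Bayes' rule: the posterior for each component is proportional to its prior times its likelihood at x.
Since both observations come from the same component, the likelihood for component k is f_k(x₁)·f_k(x₂).
  p_A = [0.3313] × [0.314486] = 0.104189
  p_B = [0.303268] × [0.298815] = 0.0906212
Prior × likelihood for each component:
  π_A·p_A = 0.76 × 0.104189 = 0.0791837
  π_B·p_B = 0.24 × 0.0906212 = 0.0217491
Marginal: 0.0791837 + 0.0217491 = 0.100933
P(Population B | x) = 0.0217491 / 0.100933 ≈ 0.2155

0.2155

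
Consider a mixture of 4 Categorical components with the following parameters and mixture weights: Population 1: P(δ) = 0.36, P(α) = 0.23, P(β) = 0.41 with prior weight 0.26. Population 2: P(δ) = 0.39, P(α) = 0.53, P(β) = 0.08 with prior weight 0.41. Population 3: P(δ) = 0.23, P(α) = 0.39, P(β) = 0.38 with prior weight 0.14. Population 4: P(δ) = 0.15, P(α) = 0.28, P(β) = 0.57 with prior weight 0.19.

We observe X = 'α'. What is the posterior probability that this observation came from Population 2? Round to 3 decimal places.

0.565

The responsibility of component k is π_k f_k(x) divided by Σ_j π_j f_j(x).
Component likelihoods at x = 'α':
  L_1 = P(α | comp) = 0.23
  L_2 = P(α | comp) = 0.53
  L_3 = P(α | comp) = 0.39
  L_4 = P(α | comp) = 0.28
Weight by the priors:
  π_1·L_1 = 0.26 × 0.23 = 0.0598
  π_2·L_2 = 0.41 × 0.53 = 0.2173
  π_3·L_3 = 0.14 × 0.39 = 0.0546
  π_4·L_4 = 0.19 × 0.28 = 0.0532
Marginal: 0.0598 + 0.2173 + 0.0546 + 0.0532 = 0.3849
Responsibility of Population 2: 0.2173 / 0.3849 ≈ 0.565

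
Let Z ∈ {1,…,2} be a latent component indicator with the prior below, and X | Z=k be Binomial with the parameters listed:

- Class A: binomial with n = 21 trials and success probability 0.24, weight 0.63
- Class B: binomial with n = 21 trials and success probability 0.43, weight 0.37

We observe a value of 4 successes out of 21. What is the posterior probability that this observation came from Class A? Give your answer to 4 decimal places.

Posterior ∝ prior × likelihood, so P(k | x) ∝ π_k f_k(x); normalise over all components.
Component likelihoods at x = 4 successes out of 21:
  f_A = 0.186956
  f_B = 0.0144814
Multiply by the mixture weights:
  π_A·f_A = 0.63 × 0.186956 = 0.117782
  π_B·f_B = 0.37 × 0.0144814 = 0.00535812
Marginal: 0.117782 + 0.00535812 = 0.123141
P(Class A | the observation) = 0.117782 / 0.123141 ≈ 0.9565

0.9565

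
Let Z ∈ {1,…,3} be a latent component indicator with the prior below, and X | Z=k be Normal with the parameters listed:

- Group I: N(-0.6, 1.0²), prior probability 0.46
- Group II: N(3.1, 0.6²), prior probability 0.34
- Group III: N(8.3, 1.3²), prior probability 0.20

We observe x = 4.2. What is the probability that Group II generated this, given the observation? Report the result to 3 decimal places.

The responsibility of component k is P(Z=k) f_k(x) divided by Σ_j P(Z=j) f_j(x).
Normal densities:
  f_I = 3.9613e-06
  f_II = 0.123852
  f_III = 0.00212353
Unnormalised posteriors:
  P(Z=I)·f_I = 0.46 × 3.9613e-06 = 1.8222e-06
  P(Z=II)·f_II = 0.34 × 0.123852 = 0.0421097
  P(Z=III)·f_III = 0.20 × 0.00212353 = 0.000424706
Evidence: 1.8222e-06 + 0.0421097 + 0.000424706 = 0.0425362
So the posterior for Group II is 0.0421097 / 0.0425362 ≈ 0.990.

0.990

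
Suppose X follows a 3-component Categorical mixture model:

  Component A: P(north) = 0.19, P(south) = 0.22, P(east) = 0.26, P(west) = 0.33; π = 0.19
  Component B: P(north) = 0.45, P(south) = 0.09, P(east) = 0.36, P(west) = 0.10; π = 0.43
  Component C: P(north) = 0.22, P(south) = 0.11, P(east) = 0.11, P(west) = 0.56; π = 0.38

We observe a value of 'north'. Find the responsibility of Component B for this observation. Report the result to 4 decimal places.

0.6178

Apply Bayes' rule: the posterior for each component is proportional to its prior times its likelihood at x.
Evaluate each component's likelihood at the observed value:
  f_A = 0.19
  f_B = 0.45
  f_C = 0.22
Prior × likelihood for each component:
  π_A·f_A = 0.19 × 0.19 = 0.0361
  π_B·f_B = 0.43 × 0.45 = 0.1935
  π_C·f_C = 0.38 × 0.22 = 0.0836
Evidence: 0.0361 + 0.1935 + 0.0836 = 0.3132
Responsibility of Component B: 0.1935 / 0.3132 ≈ 0.6178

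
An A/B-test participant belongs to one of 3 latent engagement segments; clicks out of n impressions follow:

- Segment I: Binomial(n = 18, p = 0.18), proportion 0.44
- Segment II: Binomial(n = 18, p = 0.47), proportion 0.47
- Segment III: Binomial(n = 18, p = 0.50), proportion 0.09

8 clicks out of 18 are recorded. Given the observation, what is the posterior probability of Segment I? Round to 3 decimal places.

Apply Bayes' rule: the posterior for each component is proportional to its prior times its likelihood at x.
Binomial probabilities:
  L_I = 0.0066279
  L_II = 0.182221
  L_III = 0.166924
Weight by the priors:
  P(Z=I)·L_I = 0.44 × 0.0066279 = 0.00291628
  P(Z=II)·L_II = 0.47 × 0.182221 = 0.085644
  P(Z=III)·L_III = 0.09 × 0.166924 = 0.0150231
Evidence: 0.00291628 + 0.085644 + 0.0150231 = 0.103583
P(Segment I | the observation) ≈ 0.028

0.028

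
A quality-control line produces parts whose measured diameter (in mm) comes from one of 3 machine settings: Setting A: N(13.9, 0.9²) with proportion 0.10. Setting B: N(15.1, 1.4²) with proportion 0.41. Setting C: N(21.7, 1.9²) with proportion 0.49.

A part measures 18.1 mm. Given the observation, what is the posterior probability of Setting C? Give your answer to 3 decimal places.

0.592

By Bayes' theorem, P(k | x) = w_k f_k(x) / Σ_j w_j f_j(x).
Normal densities:
  L_A = (1/(0.9·√(2π)))·exp(−(18.1−13.9)²/(2·0.9²)) = 0.443269·exp(-10.88889) = 8.27338e-06
  L_B = (1/(1.4·√(2π)))·exp(−(18.1−15.1)²/(2·1.4²)) = 0.284959·exp(-2.29592) = 0.0286865
  L_C = (1/(1.9·√(2π)))·exp(−(18.1−21.7)²/(2·1.9²)) = 0.209970·exp(-1.79501) = 0.0348812
Multiply by the mixture weights:
  w_A·L_A = 0.10 × 8.27338e-06 = 8.27338e-07
  w_B·L_B = 0.41 × 0.0286865 = 0.0117615
  w_C·L_C = 0.49 × 0.0348812 = 0.0170918
Denominator: 8.27338e-07 + 0.0117615 + 0.0170918 = 0.0288541
Responsibility of Setting C: 0.0170918 / 0.0288541 ≈ 0.592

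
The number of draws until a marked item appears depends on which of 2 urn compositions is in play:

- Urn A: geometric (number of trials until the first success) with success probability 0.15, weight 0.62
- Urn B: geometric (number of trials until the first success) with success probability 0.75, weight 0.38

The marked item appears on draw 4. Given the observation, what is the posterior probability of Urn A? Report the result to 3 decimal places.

Apply Bayes' rule: the posterior for each component is proportional to its prior times its likelihood at x.
Component likelihoods at x = 4:
  f_A = 0.15·(1−0.15)^3 = 0.15·0.614125 = 0.0921187
  f_B = 0.75·(1−0.75)^3 = 0.75·0.015625 = 0.0117188
Multiply by the mixture weights:
  π_A·f_A = 0.62 × 0.0921187 = 0.0571136
  π_B·f_B = 0.38 × 0.0117188 = 0.00445313
Sum: 0.0571136 + 0.00445313 = 0.0615667
P(Urn A | data) = 0.0571136 / 0.0615667 ≈ 0.928

0.928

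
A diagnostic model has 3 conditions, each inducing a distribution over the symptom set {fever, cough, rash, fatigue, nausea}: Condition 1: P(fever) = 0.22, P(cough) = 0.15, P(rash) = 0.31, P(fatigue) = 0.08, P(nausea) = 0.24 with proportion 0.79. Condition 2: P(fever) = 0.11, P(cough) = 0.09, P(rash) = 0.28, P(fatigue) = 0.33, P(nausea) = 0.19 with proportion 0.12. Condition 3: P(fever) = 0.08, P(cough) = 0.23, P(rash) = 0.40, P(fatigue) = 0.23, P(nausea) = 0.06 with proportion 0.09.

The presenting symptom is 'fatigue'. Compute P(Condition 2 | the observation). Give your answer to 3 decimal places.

P(component k | x) = π_k·f_k(x) / marginal(x), where marginal(x) = Σ_j π_j·f_j(x).
Evaluate each component's likelihood at the observed value:
  p_1 = 0.08
  p_2 = 0.33
  p_3 = 0.23
Prior × likelihood for each component:
  π_1·p_1 = 0.79 × 0.08 = 0.0632
  π_2·p_2 = 0.12 × 0.33 = 0.0396
  π_3·p_3 = 0.09 × 0.23 = 0.0207
Marginal: 0.0632 + 0.0396 + 0.0207 = 0.1235
P(Condition 2 | the observation) = 0.0396 / 0.1235 ≈ 0.321

0.321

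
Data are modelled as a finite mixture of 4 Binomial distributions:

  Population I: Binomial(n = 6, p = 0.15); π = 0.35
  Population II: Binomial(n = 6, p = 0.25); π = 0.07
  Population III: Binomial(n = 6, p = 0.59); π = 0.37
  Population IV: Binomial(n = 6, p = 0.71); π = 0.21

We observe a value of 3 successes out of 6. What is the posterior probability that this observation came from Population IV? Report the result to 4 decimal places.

P(component k | x) = π_k·f_k(x) / marginal(x), where marginal(x) = Σ_j π_j·f_j(x).
Binomial probabilities:
  f_I = 0.0414534
  f_II = 0.131836
  f_III = 0.283099
  f_IV = 0.174582
Multiply by the mixture weights:
  π_I·f_I = 0.35 × 0.0414534 = 0.0145087
  π_II·f_II = 0.07 × 0.131836 = 0.00922852
  π_III·f_III = 0.37 × 0.283099 = 0.104746
  π_IV·f_IV = 0.21 × 0.174582 = 0.0366622
Evidence: 0.0145087 + 0.00922852 + 0.104746 + 0.0366622 = 0.165146
P(Population IV | data) ≈ 0.2220

0.2220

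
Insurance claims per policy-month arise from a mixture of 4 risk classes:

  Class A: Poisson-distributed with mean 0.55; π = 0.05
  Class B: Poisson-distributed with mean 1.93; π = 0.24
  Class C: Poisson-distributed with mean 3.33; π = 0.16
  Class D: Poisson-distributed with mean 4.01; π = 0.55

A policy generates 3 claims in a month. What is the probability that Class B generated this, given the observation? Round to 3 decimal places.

0.226

Apply Bayes' rule: the posterior for each component is proportional to its prior times its likelihood at x.
Poisson probabilities:
  L_A = 0.0159983
  L_B = 0.173913
  L_C = 0.220283
  L_D = 0.194877
Weight by the priors:
  π_A·L_A = 0.05 × 0.0159983 = 0.000799917
  π_B·L_B = 0.24 × 0.173913 = 0.0417391
  π_C·L_C = 0.16 × 0.220283 = 0.0352453
  π_D·L_D = 0.55 × 0.194877 = 0.107182
Normaliser: 0.000799917 + 0.0417391 + 0.0352453 + 0.107182 = 0.184967
Responsibility of Class B: 0.0417391 / 0.184967 ≈ 0.226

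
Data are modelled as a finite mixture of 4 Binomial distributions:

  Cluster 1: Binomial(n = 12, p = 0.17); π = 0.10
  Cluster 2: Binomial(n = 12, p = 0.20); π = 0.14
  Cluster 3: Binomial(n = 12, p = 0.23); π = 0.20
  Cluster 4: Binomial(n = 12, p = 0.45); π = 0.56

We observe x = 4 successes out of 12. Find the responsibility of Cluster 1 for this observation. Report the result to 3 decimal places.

Apply Bayes' rule: the posterior for each component is proportional to its prior times its likelihood at x.
Component likelihoods at x = 4 successes out of 12:
  L_1 = 0.0931163
  L_2 = 0.132876
  L_3 = 0.171176
  L_4 = 0.169964
Weight by the priors:
  π_1·L_1 = 0.10 × 0.0931163 = 0.00931163
  π_2·L_2 = 0.14 × 0.132876 = 0.0186026
  π_3·L_3 = 0.20 × 0.171176 = 0.0342352
  π_4·L_4 = 0.56 × 0.169964 = 0.0951798
Marginal: 0.00931163 + 0.0186026 + 0.0342352 + 0.0951798 = 0.157329
Responsibility of Cluster 1: 0.00931163 / 0.157329 ≈ 0.059

0.059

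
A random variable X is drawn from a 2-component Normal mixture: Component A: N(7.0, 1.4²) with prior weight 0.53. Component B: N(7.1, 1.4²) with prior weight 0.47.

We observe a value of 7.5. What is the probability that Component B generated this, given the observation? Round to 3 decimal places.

The responsibility of component k is P(Z=k) f_k(x) divided by Σ_j P(Z=j) f_j(x).
Component likelihoods at x = 7.5:
  p_A = (1/(1.4·√(2π)))·exp(−(7.5−7.0)²/(2·1.4²)) = 0.284959·exp(-0.06378) = 0.267353
  p_B = (1/(1.4·√(2π)))·exp(−(7.5−7.1)²/(2·1.4²)) = 0.284959·exp(-0.04082) = 0.273562
Weight by the priors:
  P(Z=A)·p_A = 0.53 × 0.267353 = 0.141697
  P(Z=B)·p_B = 0.47 × 0.273562 = 0.128574
Marginal: 0.141697 + 0.128574 = 0.270271
P(Component B | data) = 0.128574 / 0.270271 ≈ 0.476

0.476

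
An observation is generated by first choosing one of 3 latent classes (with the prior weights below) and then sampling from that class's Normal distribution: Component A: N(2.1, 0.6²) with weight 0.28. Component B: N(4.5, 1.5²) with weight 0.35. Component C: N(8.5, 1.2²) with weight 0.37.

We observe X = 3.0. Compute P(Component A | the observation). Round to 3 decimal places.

0.517

Posterior ∝ prior × likelihood, so P(k | x) ∝ π_k f_k(x); normalise over all components.
Normal densities:
  f_A = (1/(0.6·√(2π)))·exp(−(3.0−2.1)²/(2·0.6²)) = 0.664904·exp(-1.12500) = 0.215863
  f_B = (1/(1.5·√(2π)))·exp(−(3.0−4.5)²/(2·1.5²)) = 0.265962·exp(-0.50000) = 0.161314
  f_C = (1/(1.2·√(2π)))·exp(−(3.0−8.5)²/(2·1.2²)) = 0.332452·exp(-10.50347) = 9.12281e-06
Weight by the priors:
  π_A·f_A = 0.28 × 0.215863 = 0.0604415
  π_B·f_B = 0.35 × 0.161314 = 0.0564598
  π_C·f_C = 0.37 × 9.12281e-06 = 3.37544e-06
Marginal: 0.0604415 + 0.0564598 + 3.37544e-06 = 0.116905
Responsibility of Component A: 0.0604415 / 0.116905 ≈ 0.517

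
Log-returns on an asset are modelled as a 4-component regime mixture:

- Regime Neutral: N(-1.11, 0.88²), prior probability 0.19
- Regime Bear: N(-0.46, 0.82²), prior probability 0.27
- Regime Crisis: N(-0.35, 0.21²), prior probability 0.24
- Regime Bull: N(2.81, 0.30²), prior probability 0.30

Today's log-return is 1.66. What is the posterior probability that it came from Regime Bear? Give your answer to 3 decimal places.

0.843

Apply Bayes' rule: the posterior for each component is proportional to its prior times its likelihood at x.
Normal densities:
  f_Neutral = 0.0031981
  f_Bear = 0.0172052
  f_Crisis = 2.42854e-20
  f_Bull = 0.000856901
Prior × likelihood for each component:
  π_Neutral·f_Neutral = 0.19 × 0.0031981 = 0.000607639
  π_Bear·f_Bear = 0.27 × 0.0172052 = 0.00464539
  π_Crisis·f_Crisis = 0.24 × 2.42854e-20 = 5.82849e-21
  π_Bull·f_Bull = 0.30 × 0.000856901 = 0.00025707
Evidence: 0.000607639 + 0.00464539 + 5.82849e-21 + 0.00025707 = 0.0055101
P(Regime Bear | 1.66) = 0.00464539 / 0.0055101 ≈ 0.843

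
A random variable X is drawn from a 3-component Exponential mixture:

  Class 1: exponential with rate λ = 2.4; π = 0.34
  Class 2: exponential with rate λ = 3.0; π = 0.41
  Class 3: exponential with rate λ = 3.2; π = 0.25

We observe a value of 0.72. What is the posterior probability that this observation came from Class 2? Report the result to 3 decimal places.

The responsibility of component k is π_k f_k(x) divided by Σ_j π_j f_j(x).
Component likelihoods at x = 0.72:
  p_1 = 0.426334
  p_2 = 0.345975
  p_3 = 0.319548
Weight by the priors:
  π_1·p_1 = 0.34 × 0.426334 = 0.144954
  π_2·p_2 = 0.41 × 0.345975 = 0.14185
  π_3·p_3 = 0.25 × 0.319548 = 0.0798869
Marginal: 0.144954 + 0.14185 + 0.0798869 = 0.36669
P(Class 2 | data) ≈ 0.387

0.387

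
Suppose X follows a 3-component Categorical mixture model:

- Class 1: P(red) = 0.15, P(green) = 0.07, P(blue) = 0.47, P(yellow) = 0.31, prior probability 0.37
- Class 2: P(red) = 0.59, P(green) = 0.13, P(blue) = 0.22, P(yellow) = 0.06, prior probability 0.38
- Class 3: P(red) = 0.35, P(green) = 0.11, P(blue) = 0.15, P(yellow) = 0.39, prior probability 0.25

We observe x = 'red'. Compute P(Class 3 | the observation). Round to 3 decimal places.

0.238

The responsibility of component k is π_k f_k(x) divided by Σ_j π_j f_j(x).
Component likelihoods at x = 'red':
  f_1 = P(red | comp) = 0.15
  f_2 = P(red | comp) = 0.59
  f_3 = P(red | comp) = 0.35
Prior × likelihood for each component:
  π_1·f_1 = 0.37 × 0.15 = 0.0555
  π_2·f_2 = 0.38 × 0.59 = 0.2242
  π_3·f_3 = 0.25 × 0.35 = 0.0875
Normaliser: 0.0555 + 0.2242 + 0.0875 = 0.3672
P(Class 3 | data) ≈ 0.238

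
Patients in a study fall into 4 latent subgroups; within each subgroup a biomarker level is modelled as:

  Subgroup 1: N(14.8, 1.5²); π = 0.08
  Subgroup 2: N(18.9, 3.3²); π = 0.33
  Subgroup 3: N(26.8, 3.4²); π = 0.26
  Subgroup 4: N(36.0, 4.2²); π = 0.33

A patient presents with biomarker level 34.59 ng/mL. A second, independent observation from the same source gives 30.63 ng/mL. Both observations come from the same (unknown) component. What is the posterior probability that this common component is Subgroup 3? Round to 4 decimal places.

0.0996

The responsibility of component k is π_k f_k(x) divided by Σ_j π_j f_j(x).
Since both observations come from the same component, the likelihood for component k is f_k(x₁)·f_k(x₂).
  f_1 = [4.23928e-39] × [1.73985e-25] = 7.37573e-64
  f_2 = [1.49152e-06] × [0.000218165] = 3.25399e-10
  f_3 = [0.00850196] × [0.0622136] = 0.000528937
  f_4 = [0.0897816] × [0.041945] = 0.00376589
Prior × likelihood for each component:
  π_1·f_1 = 0.08 × 7.37573e-64 = 5.90058e-65
  π_2·f_2 = 0.33 × 3.25399e-10 = 1.07382e-10
  π_3·f_3 = 0.26 × 0.000528937 = 0.000137524
  π_4·f_4 = 0.33 × 0.00376589 = 0.00124274
Normaliser: 5.90058e-65 + 1.07382e-10 + 0.000137524 + 0.00124274 = 0.00138027
So the posterior for Subgroup 3 is 0.000137524 / 0.00138027 ≈ 0.0996.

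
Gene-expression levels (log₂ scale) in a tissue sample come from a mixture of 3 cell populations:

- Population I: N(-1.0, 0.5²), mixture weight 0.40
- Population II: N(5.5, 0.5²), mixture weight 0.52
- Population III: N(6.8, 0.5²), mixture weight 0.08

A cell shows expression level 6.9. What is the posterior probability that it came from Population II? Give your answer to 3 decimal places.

P(component k | x) = P(Z=k)·f_k(x) / marginal(x), where marginal(x) = Σ_j P(Z=j)·f_j(x).
Component likelihoods at x = 6.9:
  p_I = (1/(0.5·√(2π)))·exp(−(6.9−-1.0)²/(2·0.5²)) = 0.797885·exp(-124.82000) = 4.93518e-55
  p_II = (1/(0.5·√(2π)))·exp(−(6.9−5.5)²/(2·0.5²)) = 0.797885·exp(-3.92000) = 0.0158309
  p_III = (1/(0.5·√(2π)))·exp(−(6.9−6.8)²/(2·0.5²)) = 0.797885·exp(-0.02000) = 0.782085
Multiply by the mixture weights:
  P(Z=I)·p_I = 0.40 × 4.93518e-55 = 1.97407e-55
  P(Z=II)·p_II = 0.52 × 0.0158309 = 0.00823207
  P(Z=III)·p_III = 0.08 × 0.782085 = 0.0625668
Denominator: 1.97407e-55 + 0.00823207 + 0.0625668 = 0.0707989
So the posterior for Population II is 0.00823207 / 0.0707989 ≈ 0.116.

0.116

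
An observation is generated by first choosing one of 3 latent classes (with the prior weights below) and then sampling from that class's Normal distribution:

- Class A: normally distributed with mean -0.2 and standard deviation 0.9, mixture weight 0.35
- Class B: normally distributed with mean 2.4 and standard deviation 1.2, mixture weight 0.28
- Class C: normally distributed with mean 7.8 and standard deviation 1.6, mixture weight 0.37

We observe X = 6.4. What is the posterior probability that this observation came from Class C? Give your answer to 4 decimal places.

0.9943

By Bayes' theorem, P(k | x) = π_k f_k(x) / Σ_j π_j f_j(x).
Component likelihoods at x = 6.4:
  f_A = (1/(0.9·√(2π)))·exp(−(6.4−-0.2)²/(2·0.9²)) = 0.443269·exp(-26.88889) = 9.31047e-13
  f_B = (1/(1.2·√(2π)))·exp(−(6.4−2.4)²/(2·1.2²)) = 0.332452·exp(-5.55556) = 0.00128523
  f_C = (1/(1.6·√(2π)))·exp(−(6.4−7.8)²/(2·1.6²)) = 0.249339·exp(-0.38281) = 0.170034
Weight by the priors:
  π_A·f_A = 0.35 × 9.31047e-13 = 3.25866e-13
  π_B·f_B = 0.28 × 0.00128523 = 0.000359865
  π_C·f_C = 0.37 × 0.170034 = 0.0629127
Normaliser: 3.25866e-13 + 0.000359865 + 0.0629127 = 0.0632726
So the posterior for Class C is 0.0629127 / 0.0632726 ≈ 0.9943.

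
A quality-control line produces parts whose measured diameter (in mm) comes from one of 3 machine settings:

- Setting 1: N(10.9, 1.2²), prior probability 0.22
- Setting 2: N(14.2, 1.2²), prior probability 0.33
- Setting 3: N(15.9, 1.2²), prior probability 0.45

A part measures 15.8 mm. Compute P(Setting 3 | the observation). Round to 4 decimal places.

0.7677

The responsibility of component k is w_k f_k(x) divided by Σ_j w_j f_j(x).
Component likelihoods at x = 15.8 mm:
  p_1 = (1/(1.2·√(2π)))·exp(−(15.8−10.9)²/(2·1.2²)) = 0.332452·exp(-8.33681) = 7.96343e-05
  p_2 = (1/(1.2·√(2π)))·exp(−(15.8−14.2)²/(2·1.2²)) = 0.332452·exp(-0.88889) = 0.136675
  p_3 = (1/(1.2·√(2π)))·exp(−(15.8−15.9)²/(2·1.2²)) = 0.332452·exp(-0.00347) = 0.3313
Weight by the priors:
  w_1·p_1 = 0.22 × 7.96343e-05 = 1.75195e-05
  w_2·p_2 = 0.33 × 0.136675 = 0.0451028
  w_3·p_3 = 0.45 × 0.3313 = 0.149085
Denominator: 1.75195e-05 + 0.0451028 + 0.149085 = 0.194205
Responsibility of Setting 3: 0.149085 / 0.194205 ≈ 0.7677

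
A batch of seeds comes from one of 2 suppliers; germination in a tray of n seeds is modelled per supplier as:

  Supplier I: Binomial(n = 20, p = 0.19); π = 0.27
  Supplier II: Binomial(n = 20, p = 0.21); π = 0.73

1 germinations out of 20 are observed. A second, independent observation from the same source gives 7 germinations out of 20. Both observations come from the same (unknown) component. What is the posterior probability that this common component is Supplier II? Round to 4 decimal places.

0.7301

P(component k | x) = P(Z=k)·f_k(x) / marginal(x), where marginal(x) = Σ_j P(Z=j)·f_j(x).
Since both observations come from the same component, the likelihood for component k is f_k(x₁)·f_k(x₂).
  L_I = [0.0693424] × [0.0447707] = 0.00310451
  L_II = [0.0476611] × [0.065178] = 0.00310645
Multiply by the mixture weights:
  P(Z=I)·L_I = 0.27 × 0.00310451 = 0.000838218
  P(Z=II)·L_II = 0.73 × 0.00310645 = 0.00226771
Marginal: 0.000838218 + 0.00226771 = 0.00310593
Responsibility of Supplier II: 0.00226771 / 0.00310593 ≈ 0.7301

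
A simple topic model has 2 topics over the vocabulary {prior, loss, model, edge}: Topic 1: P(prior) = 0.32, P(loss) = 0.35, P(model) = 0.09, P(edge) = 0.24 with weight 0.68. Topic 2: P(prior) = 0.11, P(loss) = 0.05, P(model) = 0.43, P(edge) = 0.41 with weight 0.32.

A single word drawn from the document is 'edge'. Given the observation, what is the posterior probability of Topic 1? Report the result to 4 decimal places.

0.5543

Posterior ∝ prior × likelihood, so P(k | x) ∝ w_k f_k(x); normalise over all components.
Categorical probabilities:
  L_1 = P(edge | comp) = 0.24
  L_2 = P(edge | comp) = 0.41
Prior × likelihood for each component:
  w_1·L_1 = 0.68 × 0.24 = 0.1632
  w_2·L_2 = 0.32 × 0.41 = 0.1312
Evidence: 0.1632 + 0.1312 = 0.2944
So the posterior for Topic 1 is 0.1632 / 0.2944 ≈ 0.5543.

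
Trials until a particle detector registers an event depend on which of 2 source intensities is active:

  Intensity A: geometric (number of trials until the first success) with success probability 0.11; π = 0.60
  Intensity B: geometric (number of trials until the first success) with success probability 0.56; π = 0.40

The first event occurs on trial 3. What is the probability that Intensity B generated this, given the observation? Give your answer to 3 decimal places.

0.453

P(component k | x) = π_k·f_k(x) / marginal(x), where marginal(x) = Σ_j π_j·f_j(x).
Evaluate each component's likelihood at the observed value:
  p_A = 0.087131
  p_B = 0.108416
Unnormalised posteriors:
  π_A·p_A = 0.60 × 0.087131 = 0.0522786
  π_B·p_B = 0.40 × 0.108416 = 0.0433664
Normaliser: 0.0522786 + 0.0433664 = 0.095645
P(Intensity B | x) ≈ 0.453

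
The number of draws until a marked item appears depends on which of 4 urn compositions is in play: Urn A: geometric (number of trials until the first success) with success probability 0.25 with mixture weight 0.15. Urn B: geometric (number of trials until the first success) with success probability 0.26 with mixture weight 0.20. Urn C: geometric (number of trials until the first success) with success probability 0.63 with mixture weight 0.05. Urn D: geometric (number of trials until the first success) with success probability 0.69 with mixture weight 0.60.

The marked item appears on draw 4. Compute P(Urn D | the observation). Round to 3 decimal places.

By Bayes' theorem, P(k | x) = π_k f_k(x) / Σ_j π_j f_j(x).
Geometric probabilities:
  p_A = 0.105469
  p_B = 0.105358
  p_C = 0.0319114
  p_D = 0.0205558
Prior × likelihood for each component:
  π_A·p_A = 0.15 × 0.105469 = 0.0158203
  π_B·p_B = 0.20 × 0.105358 = 0.0210716
  π_C·p_C = 0.05 × 0.0319114 = 0.00159557
  π_D·p_D = 0.60 × 0.0205558 = 0.0123335
Normaliser: 0.0158203 + 0.0210716 + 0.00159557 + 0.0123335 = 0.050821
P(Urn D | 4) = 0.0123335 / 0.050821 ≈ 0.243

0.243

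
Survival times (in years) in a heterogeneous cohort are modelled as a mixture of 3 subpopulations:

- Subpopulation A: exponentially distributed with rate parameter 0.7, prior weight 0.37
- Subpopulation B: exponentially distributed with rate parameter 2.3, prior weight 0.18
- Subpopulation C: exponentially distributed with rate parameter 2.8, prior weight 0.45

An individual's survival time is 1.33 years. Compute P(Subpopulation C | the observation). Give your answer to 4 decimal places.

P(component k | x) = π_k·f_k(x) / marginal(x), where marginal(x) = Σ_j π_j·f_j(x).
Component likelihoods at x = 1.33 years:
  p_A = 0.7·e^(−0.7·1.33) = 0.7·e^(−0.9310) = 0.275912
  p_B = 2.3·e^(−2.3·1.33) = 2.3·e^(−3.0590) = 0.10795
  p_C = 2.8·e^(−2.8·1.33) = 2.8·e^(−3.7240) = 0.0675842
Multiply by the mixture weights:
  π_A·p_A = 0.37 × 0.275912 = 0.102087
  π_B·p_B = 0.18 × 0.10795 = 0.0194309
  π_C·p_C = 0.45 × 0.0675842 = 0.0304129
Sum: 0.102087 + 0.0194309 + 0.0304129 = 0.151931
So the posterior for Subpopulation C is 0.0304129 / 0.151931 ≈ 0.2002.

0.2002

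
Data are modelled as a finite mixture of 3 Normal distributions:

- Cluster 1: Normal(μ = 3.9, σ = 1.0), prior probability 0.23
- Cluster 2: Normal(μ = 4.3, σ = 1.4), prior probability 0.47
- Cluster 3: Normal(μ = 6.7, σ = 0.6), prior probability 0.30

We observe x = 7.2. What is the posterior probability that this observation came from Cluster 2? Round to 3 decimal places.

The responsibility of component k is π_k f_k(x) divided by Σ_j π_j f_j(x).
Evaluate each component's likelihood at the observed value:
  f_1 = (1/(1.0·√(2π)))·exp(−(7.2−3.9)²/(2·1.0²)) = 0.398942·exp(-5.44500) = 0.00172257
  f_2 = (1/(1.4·√(2π)))·exp(−(7.2−4.3)²/(2·1.4²)) = 0.284959·exp(-2.14541) = 0.033346
  f_3 = (1/(0.6·√(2π)))·exp(−(7.2−6.7)²/(2·0.6²)) = 0.664904·exp(-0.34722) = 0.469853
Multiply by the mixture weights:
  π_1·f_1 = 0.23 × 0.00172257 = 0.000396191
  π_2·f_2 = 0.47 × 0.033346 = 0.0156726
  π_3·f_3 = 0.30 × 0.469853 = 0.140956
Denominator: 0.000396191 + 0.0156726 + 0.140956 = 0.157025
P(Cluster 2 | 7.2) ≈ 0.100

0.100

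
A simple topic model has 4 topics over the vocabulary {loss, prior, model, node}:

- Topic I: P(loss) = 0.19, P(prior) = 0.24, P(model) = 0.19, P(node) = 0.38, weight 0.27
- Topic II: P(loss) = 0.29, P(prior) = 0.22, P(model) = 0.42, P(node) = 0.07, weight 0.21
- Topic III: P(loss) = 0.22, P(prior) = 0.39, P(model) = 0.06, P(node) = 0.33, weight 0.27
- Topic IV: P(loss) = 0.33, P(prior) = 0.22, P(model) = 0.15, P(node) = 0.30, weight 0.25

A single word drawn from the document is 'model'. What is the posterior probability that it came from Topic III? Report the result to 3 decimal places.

The responsibility of component k is w_k f_k(x) divided by Σ_j w_j f_j(x).
Categorical probabilities:
  f_I = P(model | comp) = 0.19
  f_II = P(model | comp) = 0.42
  f_III = P(model | comp) = 0.06
  f_IV = P(model | comp) = 0.15
Weight by the priors:
  w_I·f_I = 0.27 × 0.19 = 0.0513
  w_II·f_II = 0.21 × 0.42 = 0.0882
  w_III·f_III = 0.27 × 0.06 = 0.0162
  w_IV·f_IV = 0.25 × 0.15 = 0.0375
Sum: 0.0513 + 0.0882 + 0.0162 + 0.0375 = 0.1932
Responsibility of Topic III: 0.0162 / 0.1932 ≈ 0.084

0.084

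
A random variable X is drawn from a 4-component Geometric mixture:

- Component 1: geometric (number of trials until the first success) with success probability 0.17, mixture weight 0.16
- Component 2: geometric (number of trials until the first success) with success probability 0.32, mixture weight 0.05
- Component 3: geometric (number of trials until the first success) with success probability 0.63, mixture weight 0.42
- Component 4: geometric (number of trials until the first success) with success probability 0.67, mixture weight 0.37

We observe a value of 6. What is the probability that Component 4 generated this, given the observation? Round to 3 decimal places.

0.061

P(component k | x) = π_k·f_k(x) / marginal(x), where marginal(x) = Σ_j π_j·f_j(x).
Evaluate each component's likelihood at the observed value:
  L_1 = 0.17·(1−0.17)^5 = 0.17·0.393904 = 0.0669637
  L_2 = 0.32·(1−0.32)^5 = 0.32·0.145393 = 0.0465259
  L_3 = 0.63·(1−0.63)^5 = 0.63·0.0069344 = 0.00436867
  L_4 = 0.67·(1−0.67)^5 = 0.67·0.00391354 = 0.00262207
Weight by the priors:
  π_1·L_1 = 0.16 × 0.0669637 = 0.0107142
  π_2·L_2 = 0.05 × 0.0465259 = 0.00232629
  π_3·L_3 = 0.42 × 0.00436867 = 0.00183484
  π_4·L_4 = 0.37 × 0.00262207 = 0.000970166
Denominator: 0.0107142 + 0.00232629 + 0.00183484 + 0.000970166 = 0.0158455
So the posterior for Component 4 is 0.000970166 / 0.0158455 ≈ 0.061.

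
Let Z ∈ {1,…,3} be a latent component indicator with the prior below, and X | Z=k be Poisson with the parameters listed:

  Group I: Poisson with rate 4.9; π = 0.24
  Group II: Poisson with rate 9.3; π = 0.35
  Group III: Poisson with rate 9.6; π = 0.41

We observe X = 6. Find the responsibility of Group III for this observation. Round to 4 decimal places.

0.3236

The responsibility of component k is π_k f_k(x) divided by Σ_j π_j f_j(x).
Poisson probabilities:
  f_I = 0.143153
  f_II = 0.0821536
  f_III = 0.0736322
Unnormalised posteriors:
  π_I·f_I = 0.24 × 0.143153 = 0.0343568
  π_II·f_II = 0.35 × 0.0821536 = 0.0287538
  π_III·f_III = 0.41 × 0.0736322 = 0.0301892
Normaliser: 0.0343568 + 0.0287538 + 0.0301892 = 0.0932997
P(Group III | 6) = 0.0301892 / 0.0932997 ≈ 0.3236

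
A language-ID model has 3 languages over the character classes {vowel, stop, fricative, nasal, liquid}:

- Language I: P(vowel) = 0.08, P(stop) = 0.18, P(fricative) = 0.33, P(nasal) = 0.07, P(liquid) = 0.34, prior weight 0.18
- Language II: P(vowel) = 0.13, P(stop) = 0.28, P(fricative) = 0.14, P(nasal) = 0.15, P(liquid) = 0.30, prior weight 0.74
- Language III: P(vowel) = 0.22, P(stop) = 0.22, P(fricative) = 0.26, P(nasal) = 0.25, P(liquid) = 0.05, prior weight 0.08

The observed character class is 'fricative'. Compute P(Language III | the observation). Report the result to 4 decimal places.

0.1132

By Bayes' theorem, P(k | x) = π_k f_k(x) / Σ_j π_j f_j(x).
Evaluate each component's likelihood at the observed value:
  f_I = 0.33
  f_II = 0.14
  f_III = 0.26
Multiply by the mixture weights:
  π_I·f_I = 0.18 × 0.33 = 0.0594
  π_II·f_II = 0.74 × 0.14 = 0.1036
  π_III·f_III = 0.08 × 0.26 = 0.0208
Marginal: 0.0594 + 0.1036 + 0.0208 = 0.1838
P(Language III | 'fricative') ≈ 0.1132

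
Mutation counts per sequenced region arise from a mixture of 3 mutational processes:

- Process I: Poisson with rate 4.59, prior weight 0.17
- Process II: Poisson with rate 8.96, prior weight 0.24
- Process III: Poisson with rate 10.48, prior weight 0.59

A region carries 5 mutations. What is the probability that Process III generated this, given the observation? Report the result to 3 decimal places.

P(component k | x) = w_k·f_k(x) / marginal(x), where marginal(x) = Σ_j w_j·f_j(x).
Poisson probabilities:
  p_I = 0.172374
  p_II = 0.0618131
  p_III = 0.029595
Multiply by the mixture weights:
  w_I·p_I = 0.17 × 0.172374 = 0.0293035
  w_II·p_II = 0.24 × 0.0618131 = 0.0148351
  w_III·p_III = 0.59 × 0.029595 = 0.0174611
Marginal: 0.0293035 + 0.0148351 + 0.0174611 = 0.0615997
So the posterior for Process III is 0.0174611 / 0.0615997 ≈ 0.283.

0.283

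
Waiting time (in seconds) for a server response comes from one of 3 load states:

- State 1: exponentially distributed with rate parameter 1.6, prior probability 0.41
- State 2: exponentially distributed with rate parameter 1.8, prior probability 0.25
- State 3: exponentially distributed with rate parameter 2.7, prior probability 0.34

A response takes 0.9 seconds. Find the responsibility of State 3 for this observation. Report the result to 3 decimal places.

0.248

Apply Bayes' rule: the posterior for each component is proportional to its prior times its likelihood at x.
Evaluate each component's likelihood at the observed value:
  p_1 = 0.379084
  p_2 = 0.356218
  p_3 = 0.237699
Unnormalised posteriors:
  P(Z=1)·p_1 = 0.41 × 0.379084 = 0.155425
  P(Z=2)·p_2 = 0.25 × 0.356218 = 0.0890544
  P(Z=3)·p_3 = 0.34 × 0.237699 = 0.0808178
Marginal: 0.155425 + 0.0890544 + 0.0808178 = 0.325297
So the posterior for State 3 is 0.0808178 / 0.325297 ≈ 0.248.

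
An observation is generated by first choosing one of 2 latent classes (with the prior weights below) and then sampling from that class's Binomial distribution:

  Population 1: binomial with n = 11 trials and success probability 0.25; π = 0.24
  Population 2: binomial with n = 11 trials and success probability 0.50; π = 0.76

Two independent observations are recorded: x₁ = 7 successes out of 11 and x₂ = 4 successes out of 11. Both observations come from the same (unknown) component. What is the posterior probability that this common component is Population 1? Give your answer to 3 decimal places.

0.013

Apply Bayes' rule: the posterior for each component is proportional to its prior times its likelihood at x.
Since both observations come from the same component, the likelihood for component k is f_k(x₁)·f_k(x₂).
  L_1 = [0.00637293] × [0.172069] = 0.00109658
  L_2 = [0.161133] × [0.161133] = 0.0259638
Multiply by the mixture weights:
  π_1·L_1 = 0.24 × 0.00109658 = 0.00026318
  π_2·L_2 = 0.76 × 0.0259638 = 0.0197325
Normaliser: 0.00026318 + 0.0197325 = 0.0199957
Responsibility of Population 1: 0.00026318 / 0.0199957 ≈ 0.013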